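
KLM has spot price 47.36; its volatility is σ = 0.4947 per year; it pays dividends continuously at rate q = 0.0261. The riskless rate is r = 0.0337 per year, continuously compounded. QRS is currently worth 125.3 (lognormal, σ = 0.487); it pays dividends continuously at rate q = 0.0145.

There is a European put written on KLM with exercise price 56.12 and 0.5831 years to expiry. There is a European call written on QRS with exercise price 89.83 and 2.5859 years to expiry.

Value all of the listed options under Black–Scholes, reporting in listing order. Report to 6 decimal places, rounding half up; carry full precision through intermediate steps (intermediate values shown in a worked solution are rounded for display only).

[KLM put K=56.12]
σ√T = 0.4947·√0.5831 = 0.377758
d₁ = (ln(S/K) + (r−q+σ²/2)T) / (σ√T) = (ln(47.36/56.12) + (0.0337−0.0261+0.4947²/2)·0.5831) / 0.377758 = (-0.169714 + 0.075782) / 0.377758 = -0.248657
d₂ = d₁ − σ√T = -0.248657 − 0.377758 = -0.626415
e^{−rT} = 0.980541
e^{−qT} = 0.984896
N(−d₁) = 0.598187,  N(−d₂) = 0.734479
price = K·e^{−rT}·N(−d₂) − S·e^{−qT}·N(−d₁) = 40.416876 − 27.902249 = 12.514627
[QRS call K=89.83]
σ√T = 0.487·√2.5859 = 0.783132
d₁ = (ln(S/K) + (r−q+σ²/2)T) / (σ√T) = (ln(125.3/89.83) + (0.0337−0.0145+0.487²/2)·2.5859) / 0.783132 = (0.332792 + 0.356297) / 0.783132 = 0.879914
d₂ = d₁ − σ√T = 0.879914 − 0.783132 = 0.096783
e^{−rT} = 0.916544
e^{−qT} = 0.963199
N(d₁) = 0.810547,  N(d₂) = 0.538550
price = S·e^{−qT}·N(d₁) − K·e^{−rT}·N(d₂) = 97.823958 − 44.340571 = 53.483387

price(KLM put K=56.12) = 12.514627
price(QRS call K=89.83) = 53.483387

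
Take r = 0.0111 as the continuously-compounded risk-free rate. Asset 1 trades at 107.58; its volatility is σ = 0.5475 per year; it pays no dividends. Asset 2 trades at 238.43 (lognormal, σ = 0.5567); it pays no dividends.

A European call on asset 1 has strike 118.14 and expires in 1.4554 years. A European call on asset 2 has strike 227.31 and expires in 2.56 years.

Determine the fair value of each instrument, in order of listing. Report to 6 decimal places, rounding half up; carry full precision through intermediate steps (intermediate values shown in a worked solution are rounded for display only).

[asset 1 call K=118.14]
σ√T = 0.5475·√1.4554 = 0.660504
d₁ = (ln(S/K) + (r+σ²/2)T) / (σ√T) = (ln(107.58/118.14) + (0.0111+0.5475²/2)·1.4554) / 0.660504 = (-0.093636 + 0.234288) / 0.660504 = 0.212946
d₂ = d₁ − σ√T = 0.212946 − 0.660504 = -0.447557
e^{−rT} = 0.983975
N(d₁) = 0.584316,  N(d₂) = 0.327236
price = S·N(d₁) − K·e^{−rT}·N(d₂) = 62.860677 − 38.040176 = 24.820501
[asset 2 call K=227.31]
σ√T = 0.5567·√2.56 = 0.890720
d₁ = (ln(S/K) + (r+σ²/2)T) / (σ√T) = (ln(238.43/227.31) + (0.0111+0.5567²/2)·2.56) / 0.890720 = (0.047761 + 0.425107) / 0.890720 = 0.530883
d₂ = d₁ − σ√T = 0.530883 − 0.890720 = -0.359837
e^{−rT} = 0.971984
N(d₁) = 0.702250,  N(d₂) = 0.359485
price = S·N(d₁) − K·e^{−rT}·N(d₂) = 167.437484 − 79.425108 = 88.012375

price(asset 1 call K=118.14) = 24.820501
price(asset 2 call K=227.31) = 88.012375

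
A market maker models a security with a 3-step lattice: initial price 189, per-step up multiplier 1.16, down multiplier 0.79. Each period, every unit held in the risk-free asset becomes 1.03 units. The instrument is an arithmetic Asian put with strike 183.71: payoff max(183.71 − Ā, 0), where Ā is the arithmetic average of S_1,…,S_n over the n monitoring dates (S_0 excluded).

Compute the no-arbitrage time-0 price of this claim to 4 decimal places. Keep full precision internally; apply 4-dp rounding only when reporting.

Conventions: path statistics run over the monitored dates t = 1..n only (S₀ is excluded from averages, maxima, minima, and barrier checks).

Risk-neutral up-probability p* = (R−d)/(u−d) = (1.03−0.79)/(1.16−0.79) = 0.6486; the claim prices as the p*-weighted sum of path payoffs discounted by R^3.
Enumerate all 2^3 = 8 price paths (U = up ×1.16, D = down ×0.79); each path with k up-moves has probability p*^k·(1−p*)^(3−k).
DDD: Ā=120.1498, payoff=63.5602, prob=0.043374
UDD: Ā=176.4224, payoff=7.2876, prob=0.080074
DUD: Ā=153.1124, payoff=30.5976, prob=0.080074
UUD: Ā=224.8233, payoff=0.0000, prob=0.147829
DDU: Ā=134.6975, payoff=49.0125, prob=0.080074
UDU: Ā=197.7837, payoff=0.0000, prob=0.147829
DUU: Ā=174.4737, payoff=9.2363, prob=0.147829
UUU: Ā=256.1892, payoff=0.0000, prob=0.272916
Price = Σ prob·payoff / R^3 = 11.080487 / 1.092727 = 10.1402

price = 10.1402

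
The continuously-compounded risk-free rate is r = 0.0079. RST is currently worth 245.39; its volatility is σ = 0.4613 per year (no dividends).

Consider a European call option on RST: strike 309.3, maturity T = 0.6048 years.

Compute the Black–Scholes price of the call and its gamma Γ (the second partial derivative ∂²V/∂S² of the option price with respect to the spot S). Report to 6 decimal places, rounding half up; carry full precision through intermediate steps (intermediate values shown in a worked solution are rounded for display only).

σ√T = 0.4613·√0.6048 = 0.358748
d₁ = (ln(S/K) + (r+σ²/2)T) / (σ√T) = (ln(245.39/309.3) + (0.0079+0.4613²/2)·0.6048) / 0.358748 = (-0.231463 + 0.069128) / 0.358748 = -0.452504
d₂ = d₁ − σ√T = -0.452504 − 0.358748 = -0.811252
e^{−rT} = 0.995233
N(d₁) = 0.325453,  N(d₂) = 0.208610
Call price V = S·N(d₁) − K·e^{−rT}·N(d₂) = 79.862878 − 64.215656 = 15.647223
φ(d₁) = (1/√(2π))·e^{−d₁²/2} = 0.360120
Γ = φ(d₁) / (S·σ·√T) = 0.004091

price = 15.647223
Γ = 0.004091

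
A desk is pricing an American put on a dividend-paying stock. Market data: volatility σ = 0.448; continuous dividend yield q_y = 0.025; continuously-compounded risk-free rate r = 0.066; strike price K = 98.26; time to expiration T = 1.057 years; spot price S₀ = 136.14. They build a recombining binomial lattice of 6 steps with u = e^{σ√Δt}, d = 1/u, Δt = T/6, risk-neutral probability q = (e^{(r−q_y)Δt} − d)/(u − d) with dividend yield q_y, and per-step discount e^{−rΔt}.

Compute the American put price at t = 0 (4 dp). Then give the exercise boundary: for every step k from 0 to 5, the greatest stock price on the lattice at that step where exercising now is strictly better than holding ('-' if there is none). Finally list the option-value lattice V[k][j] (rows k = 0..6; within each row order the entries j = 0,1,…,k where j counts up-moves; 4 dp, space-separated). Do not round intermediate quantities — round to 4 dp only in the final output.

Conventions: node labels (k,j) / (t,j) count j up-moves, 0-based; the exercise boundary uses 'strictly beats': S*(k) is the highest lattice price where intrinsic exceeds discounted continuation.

price = 6.1738
boundary = - - - - 64.1704 77.4457
tree:
6.1738
9.8642 2.2033
15.4148 3.9064 0.3548
23.3946 6.8805 0.6801 0.0000
34.0896 12.0239 1.3039 0.0000 0.0000
45.0894 20.8143 2.4999 0.0000 0.0000 0.0000
54.2036 34.0896 4.7926 0.0000 0.0000 0.0000 0.0000

params: Δt=0.17617 u=1.20688 d=0.82859 q=0.47229 e^(-rΔt)=0.98844
t_6 payoffs: 54.2036 34.0896 4.7926 0.0000 0.0000 0.0000 0.0000
t_5: node(5,0) S=53.1706 payoff=45.0894 vs cont=44.1872 → 45.0894 [stop]  node(5,1) S=77.4457 payoff=20.8143 vs cont=20.0188 → 20.8143 [stop]  node(5,2) S=112.8036 payoff=0.0000 vs cont=2.4999 → 2.4999 [wait]  node(5,3) S=164.3041 payoff=0.0000 vs cont=0.0000 → 0.0000 [wait]  node(5,4) S=239.3173 payoff=0.0000 vs cont=0.0000 → 0.0000 [wait]  node(5,5) S=348.5778 payoff=0.0000 vs cont=0.0000 → 0.0000 [wait]  ⇒ S*(5)=77.4457
t_4: node(4,0) S=64.1704 payoff=34.0896 vs cont=33.2358 → 34.0896 [stop]  node(4,1) S=93.4674 payoff=4.7926 vs cont=12.0239 → 12.0239 [wait]  node(4,2) S=136.1400 payoff=0.0000 vs cont=1.3039 → 1.3039 [wait]  node(4,3) S=198.2948 payoff=0.0000 vs cont=0.0000 → 0.0000 [wait]  node(4,4) S=288.8264 payoff=0.0000 vs cont=0.0000 → 0.0000 [wait]  ⇒ S*(4)=64.1704
t_3: node(3,0) S=77.4457 payoff=20.8143 vs cont=23.3946 → 23.3946 [wait]  node(3,1) S=112.8036 payoff=0.0000 vs cont=6.8805 → 6.8805 [wait]  node(3,2) S=164.3041 payoff=0.0000 vs cont=0.6801 → 0.6801 [wait]  node(3,3) S=239.3173 payoff=0.0000 vs cont=0.0000 → 0.0000 [wait]  ⇒ S*(3)=-
t_2: node(2,0) S=93.4674 payoff=4.7926 vs cont=15.4148 → 15.4148 [wait]  node(2,1) S=136.1400 payoff=0.0000 vs cont=3.9064 → 3.9064 [wait]  node(2,2) S=198.2948 payoff=0.0000 vs cont=0.3548 → 0.3548 [wait]  ⇒ S*(2)=-
t_1: node(1,0) S=112.8036 payoff=0.0000 vs cont=9.8642 → 9.8642 [wait]  node(1,1) S=164.3041 payoff=0.0000 vs cont=2.2033 → 2.2033 [wait]  ⇒ S*(1)=-
t_0: node(0,0) S=136.1400 payoff=0.0000 vs cont=6.1738 → 6.1738 [wait]  ⇒ S*(0)=-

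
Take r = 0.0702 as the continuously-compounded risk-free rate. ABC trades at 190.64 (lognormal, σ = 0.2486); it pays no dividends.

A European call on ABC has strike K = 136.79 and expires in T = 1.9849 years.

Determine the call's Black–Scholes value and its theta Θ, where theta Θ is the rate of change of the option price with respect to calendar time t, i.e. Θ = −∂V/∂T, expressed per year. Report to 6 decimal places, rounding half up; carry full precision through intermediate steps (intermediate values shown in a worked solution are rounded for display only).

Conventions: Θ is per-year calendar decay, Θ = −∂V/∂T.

price = 73.796965
Θ = -9.455015

σ√T = 0.2486·√1.9849 = 0.350244
d₁ = (ln(S/K) + (r+σ²/2)T) / (σ√T) = (ln(190.64/136.79) + (0.0702+0.2486²/2)·1.9849) / 0.350244 = (0.331940 + 0.200675) / 0.350244 = 1.520699
d₂ = d₁ − σ√T = 1.520699 − 0.350244 = 1.170455
e^{−rT} = 0.869932
N(d₁) = 0.935832,  N(d₂) = 0.879091
Call price V = S·N(d₁) − K·e^{−rT}·N(d₂) = 178.407063 − 104.610098 = 73.796965
φ(d₁) = (1/√(2π))·e^{−d₁²/2} = 0.125531
Θ = −S·φ(d₁)·σ/(2√T) − r·K·e^{−rT}·N(d₂) = −2.111386 − 7.343629 = -9.455015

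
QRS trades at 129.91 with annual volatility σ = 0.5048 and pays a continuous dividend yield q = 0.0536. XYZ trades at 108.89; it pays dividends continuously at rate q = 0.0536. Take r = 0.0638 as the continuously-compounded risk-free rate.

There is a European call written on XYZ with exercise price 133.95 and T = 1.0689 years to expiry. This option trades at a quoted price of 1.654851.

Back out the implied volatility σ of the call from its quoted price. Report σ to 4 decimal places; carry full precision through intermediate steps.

sigma = 0.1828

At σ = 0.1828 the Black–Scholes value reproduces the quote:
σ√T = 0.1828·√1.0689 = 0.188993
d₁ = (ln(S/K) + (r−q+σ²/2)T) / (σ√T) = (ln(108.89/133.95) + (0.0638−0.0536+0.1828²/2)·1.0689) / 0.188993 = (-0.207128 + 0.028762) / 0.188993 = -0.943775
d₂ = d₁ − σ√T = -0.943775 − 0.188993 = -1.132768
e^{−rT} = 0.934078
e^{−qT} = 0.944317
N(d₁) = 0.172642,  N(d₂) = 0.128656
V = S·e^{−qT}·N(d₁) − K·e^{−rT}·N(d₂) = 17.752234 − 16.097382 = 1.654851 (matching the quote); vega is positive throughout, so no other σ reproduces this price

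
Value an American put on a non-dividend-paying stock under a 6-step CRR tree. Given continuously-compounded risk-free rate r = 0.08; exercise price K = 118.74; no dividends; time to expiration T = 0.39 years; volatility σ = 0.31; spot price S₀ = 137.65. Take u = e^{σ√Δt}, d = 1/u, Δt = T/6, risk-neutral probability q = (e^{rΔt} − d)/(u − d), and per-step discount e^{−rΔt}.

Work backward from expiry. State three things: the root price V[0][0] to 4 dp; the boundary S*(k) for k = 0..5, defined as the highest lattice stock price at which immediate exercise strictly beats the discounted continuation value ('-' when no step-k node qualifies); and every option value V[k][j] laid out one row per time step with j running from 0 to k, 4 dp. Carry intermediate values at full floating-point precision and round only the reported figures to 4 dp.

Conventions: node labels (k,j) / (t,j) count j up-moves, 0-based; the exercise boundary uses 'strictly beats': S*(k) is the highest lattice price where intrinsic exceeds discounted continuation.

Δt=0.06500  u=1.08224  d=0.92401  q=0.51320  discount=0.99481
step 6 (expiry): payoffs max(K−S,0) = 33.0698 18.3989 1.2158 0.0000 0.0000 0.0000 0.0000
step 5: (k=5,j=0): S=92.7159, K−S=26.0241, hold=25.4082 ⇒ V=26.0241 exercise | (k=5,j=1): S=108.5933, K−S=10.1467, hold=9.5308 ⇒ V=10.1467 exercise | (k=5,j=2): S=127.1897, K−S=0.0000, hold=0.5888 ⇒ V=0.5888 continue | (k=5,j=3): S=148.9706, K−S=0.0000, hold=0.0000 ⇒ V=0.0000 continue | (k=5,j=4): S=174.4815, K−S=0.0000, hold=0.0000 ⇒ V=0.0000 continue | (k=5,j=5): S=204.3610, K−S=0.0000, hold=0.0000 ⇒ V=0.0000 continue  boundary S*=108.5933
step 4: (k=4,j=0): S=100.3411, K−S=18.3989, hold=17.7831 ⇒ V=18.3989 exercise | (k=4,j=1): S=117.5242, K−S=1.2158, hold=5.2144 ⇒ V=5.2144 continue | (k=4,j=2): S=137.6500, K−S=0.0000, hold=0.2851 ⇒ V=0.2851 continue | (k=4,j=3): S=161.2222, K−S=0.0000, hold=0.0000 ⇒ V=0.0000 continue | (k=4,j=4): S=188.8312, K−S=0.0000, hold=0.0000 ⇒ V=0.0000 continue  boundary S*=100.3411
step 3: (k=3,j=0): S=108.5933, K−S=10.1467, hold=11.5723 ⇒ V=11.5723 continue | (k=3,j=1): S=127.1897, K−S=0.0000, hold=2.6708 ⇒ V=2.6708 continue | (k=3,j=2): S=148.9706, K−S=0.0000, hold=0.1381 ⇒ V=0.1381 continue | (k=3,j=3): S=174.4815, K−S=0.0000, hold=0.0000 ⇒ V=0.0000 continue  boundary S*=-
step 2: (k=2,j=0): S=117.5242, K−S=1.2158, hold=6.9677 ⇒ V=6.9677 continue | (k=2,j=1): S=137.6500, K−S=0.0000, hold=1.3639 ⇒ V=1.3639 continue | (k=2,j=2): S=161.2222, K−S=0.0000, hold=0.0669 ⇒ V=0.0669 continue  boundary S*=-
step 1: (k=1,j=0): S=127.1897, K−S=0.0000, hold=4.0706 ⇒ V=4.0706 continue | (k=1,j=1): S=148.9706, K−S=0.0000, hold=0.6946 ⇒ V=0.6946 continue  boundary S*=-
step 0: (k=0,j=0): S=137.6500, K−S=0.0000, hold=2.3259 ⇒ V=2.3259 continue  boundary S*=-

price = 2.3259
boundary = - - - - 100.3411 108.5933
tree:
2.3259
4.0706 0.6946
6.9677 1.3639 0.0669
11.5723 2.6708 0.1381 0.0000
18.3989 5.2144 0.2851 0.0000 0.0000
26.0241 10.1467 0.5888 0.0000 0.0000 0.0000
33.0698 18.3989 1.2158 0.0000 0.0000 0.0000 0.0000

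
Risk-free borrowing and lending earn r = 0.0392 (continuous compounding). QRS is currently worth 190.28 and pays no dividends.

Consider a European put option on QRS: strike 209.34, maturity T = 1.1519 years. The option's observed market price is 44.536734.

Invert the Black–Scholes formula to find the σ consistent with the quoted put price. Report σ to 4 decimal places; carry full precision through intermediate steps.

At σ = 0.4771 the Black–Scholes value reproduces the quote:
σ√T = 0.4771·√1.1519 = 0.512055
d₁ = (ln(S/K) + (r+σ²/2)T) / (σ√T) = (ln(190.28/209.34) + (0.0392+0.4771²/2)·1.1519) / 0.512055 = (-0.095463 + 0.176255) / 0.512055 = 0.157779
d₂ = d₁ − σ√T = 0.157779 − 0.512055 = -0.354276
e^{−rT} = 0.955850
N(−d₁) = 0.437315,  N(−d₂) = 0.638434
V = K·e^{−rT}·N(−d₂) − S·N(−d₁) = 127.749102 − 83.212367 = 44.536734 (the observed quote) — the price is monotone increasing in volatility, hence this σ is the only solution

sigma = 0.4771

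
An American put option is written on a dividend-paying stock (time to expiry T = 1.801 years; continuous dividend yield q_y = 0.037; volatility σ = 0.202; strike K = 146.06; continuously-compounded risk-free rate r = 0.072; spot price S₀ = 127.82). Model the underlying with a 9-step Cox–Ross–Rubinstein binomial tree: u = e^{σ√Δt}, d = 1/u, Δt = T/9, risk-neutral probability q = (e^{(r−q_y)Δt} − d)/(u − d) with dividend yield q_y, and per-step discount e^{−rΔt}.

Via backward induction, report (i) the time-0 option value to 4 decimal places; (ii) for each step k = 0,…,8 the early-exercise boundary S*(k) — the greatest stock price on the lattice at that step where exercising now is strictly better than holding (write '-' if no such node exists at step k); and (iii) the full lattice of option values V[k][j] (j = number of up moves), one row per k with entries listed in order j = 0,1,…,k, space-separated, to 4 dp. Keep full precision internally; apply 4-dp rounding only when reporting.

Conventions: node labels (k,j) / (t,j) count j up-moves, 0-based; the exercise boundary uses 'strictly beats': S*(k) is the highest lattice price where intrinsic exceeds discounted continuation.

Δt=0.20011  u=1.09457  d=0.91360  q=0.51626  discount=0.98570
step 9 (expiry): payoffs max(K−S,0) = 89.3833 78.1565 64.7059 48.5908 29.2836 6.1520 0.0000 0.0000 0.0000 0.0000
step 8: (k=8,j=0): S=62.0366, K−S=84.0234, hold=82.3916 ⇒ V=84.0234 exercise | (k=8,j=1): S=74.3252, K−S=71.7348, hold=70.1938 ⇒ V=71.7348 exercise | (k=8,j=2): S=89.0479, K−S=57.0121, hold=55.5797 ⇒ V=57.0121 exercise | (k=8,j=3): S=106.6869, K−S=39.3731, hold=38.0707 ⇒ V=39.3731 exercise | (k=8,j=4): S=127.8200, K−S=18.2400, hold=17.0936 ⇒ V=18.2400 exercise | (k=8,j=5): S=153.1392, K−S=0.0000, hold=2.9334 ⇒ V=2.9334 continue | (k=8,j=6): S=183.4738, K−S=0.0000, hold=0.0000 ⇒ V=0.0000 continue | (k=8,j=7): S=219.8172, K−S=0.0000, hold=0.0000 ⇒ V=0.0000 continue | (k=8,j=8): S=263.3597, K−S=0.0000, hold=0.0000 ⇒ V=0.0000 continue  boundary S*=127.8200
step 7: (k=7,j=0): S=67.9035, K−S=78.1565, hold=76.5681 ⇒ V=78.1565 exercise | (k=7,j=1): S=81.3541, K−S=64.7059, hold=63.2166 ⇒ V=64.7059 exercise | (k=7,j=2): S=97.4692, K−S=48.5908, hold=47.2205 ⇒ V=48.5908 exercise | (k=7,j=3): S=116.7764, K−S=29.2836, hold=28.0557 ⇒ V=29.2836 exercise | (k=7,j=4): S=139.9080, K−S=6.1520, hold=10.1899 ⇒ V=10.1899 continue | (k=7,j=5): S=167.6217, K−S=0.0000, hold=1.3987 ⇒ V=1.3987 continue | (k=7,j=6): S=200.8251, K−S=0.0000, hold=0.0000 ⇒ V=0.0000 continue | (k=7,j=7): S=240.6055, K−S=0.0000, hold=0.0000 ⇒ V=0.0000 continue  boundary S*=116.7764
step 6: (k=6,j=0): S=74.3252, K−S=71.7348, hold=70.1938 ⇒ V=71.7348 exercise | (k=6,j=1): S=89.0479, K−S=57.0121, hold=55.5797 ⇒ V=57.0121 exercise | (k=6,j=2): S=106.6869, K−S=39.3731, hold=38.0707 ⇒ V=39.3731 exercise | (k=6,j=3): S=127.8200, K−S=18.2400, hold=19.1484 ⇒ V=19.1484 continue | (k=6,j=4): S=153.1392, K−S=0.0000, hold=5.5705 ⇒ V=5.5705 continue | (k=6,j=5): S=183.4738, K−S=0.0000, hold=0.6669 ⇒ V=0.6669 continue | (k=6,j=6): S=219.8172, K−S=0.0000, hold=0.0000 ⇒ V=0.0000 continue  boundary S*=106.6869
step 5: (k=5,j=0): S=81.3541, K−S=64.7059, hold=63.2166 ⇒ V=64.7059 exercise | (k=5,j=1): S=97.4692, K−S=48.5908, hold=47.2205 ⇒ V=48.5908 exercise | (k=5,j=2): S=116.7764, K−S=29.2836, hold=28.5180 ⇒ V=29.2836 exercise | (k=5,j=3): S=139.9080, K−S=6.1520, hold=11.9650 ⇒ V=11.9650 continue | (k=5,j=4): S=167.6217, K−S=0.0000, hold=2.9955 ⇒ V=2.9955 continue | (k=5,j=5): S=200.8251, K−S=0.0000, hold=0.3180 ⇒ V=0.3180 continue  boundary S*=116.7764
step 4: (k=4,j=0): S=89.0479, K−S=57.0121, hold=55.5797 ⇒ V=57.0121 exercise | (k=4,j=1): S=106.6869, K−S=39.3731, hold=38.0707 ⇒ V=39.3731 exercise | (k=4,j=2): S=127.8200, K−S=18.2400, hold=20.0517 ⇒ V=20.0517 continue | (k=4,j=3): S=153.1392, K−S=0.0000, hold=7.2294 ⇒ V=7.2294 continue | (k=4,j=4): S=183.4738, K−S=0.0000, hold=1.5901 ⇒ V=1.5901 continue  boundary S*=106.6869
step 3: (k=3,j=0): S=97.4692, K−S=48.5908, hold=47.2205 ⇒ V=48.5908 exercise | (k=3,j=1): S=116.7764, K−S=29.2836, hold=28.9776 ⇒ V=29.2836 exercise | (k=3,j=2): S=139.9080, K−S=6.1520, hold=13.2399 ⇒ V=13.2399 continue | (k=3,j=3): S=167.6217, K−S=0.0000, hold=4.2563 ⇒ V=4.2563 continue  boundary S*=116.7764
step 2: (k=2,j=0): S=106.6869, K−S=39.3731, hold=38.0707 ⇒ V=39.3731 exercise | (k=2,j=1): S=127.8200, K−S=18.2400, hold=20.7004 ⇒ V=20.7004 continue | (k=2,j=2): S=153.1392, K−S=0.0000, hold=8.4790 ⇒ V=8.4790 continue  boundary S*=106.6869
step 1: (k=1,j=0): S=116.7764, K−S=29.2836, hold=29.3078 ⇒ V=29.3078 continue | (k=1,j=1): S=139.9080, K−S=6.1520, hold=14.1851 ⇒ V=14.1851 continue  boundary S*=-
step 0: (k=0,j=0): S=127.8200, K−S=18.2400, hold=21.1929 ⇒ V=21.1929 continue  boundary S*=-

price = 21.1929
boundary = - - 106.6869 116.7764 106.6869 116.7764 106.6869 116.7764 127.8200
tree:
21.1929
29.3078 14.1851
39.3731 20.7004 8.4790
48.5908 29.2836 13.2399 4.2563
57.0121 39.3731 20.0517 7.2294 1.5901
64.7059 48.5908 29.2836 11.9650 2.9955 0.3180
71.7348 57.0121 39.3731 19.1484 5.5705 0.6669 0.0000
78.1565 64.7059 48.5908 29.2836 10.1899 1.3987 0.0000 0.0000
84.0234 71.7348 57.0121 39.3731 18.2400 2.9334 0.0000 0.0000 0.0000
89.3833 78.1565 64.7059 48.5908 29.2836 6.1520 0.0000 0.0000 0.0000 0.0000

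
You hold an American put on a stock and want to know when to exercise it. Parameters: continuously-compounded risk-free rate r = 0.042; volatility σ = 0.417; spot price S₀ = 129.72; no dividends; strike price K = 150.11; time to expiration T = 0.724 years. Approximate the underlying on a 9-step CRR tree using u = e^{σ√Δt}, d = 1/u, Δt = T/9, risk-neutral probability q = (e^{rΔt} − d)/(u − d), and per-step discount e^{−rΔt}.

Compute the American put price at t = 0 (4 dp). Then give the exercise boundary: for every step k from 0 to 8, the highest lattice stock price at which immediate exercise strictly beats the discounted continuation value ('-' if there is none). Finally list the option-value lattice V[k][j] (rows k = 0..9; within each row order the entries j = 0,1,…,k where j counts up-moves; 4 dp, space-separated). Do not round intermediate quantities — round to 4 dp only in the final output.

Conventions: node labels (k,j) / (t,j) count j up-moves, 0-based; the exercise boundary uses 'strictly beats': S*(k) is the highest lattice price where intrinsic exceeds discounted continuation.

Δt=0.08044  u=1.12555  d=0.88845  q=0.48474  discount=0.99663
step 9 (expiry): payoffs max(K−S,0) = 105.3674 93.4272 78.3006 59.1372 34.8598 4.1035 0.0000 0.0000 0.0000 0.0000
step 8: (k=8,j=0): S=50.3600, K−S=99.7500, hold=99.2437 ⇒ V=99.7500 exercise | (k=8,j=1): S=63.7993, K−S=86.3107, hold=85.8043 ⇒ V=86.3107 exercise | (k=8,j=2): S=80.8251, K−S=69.2849, hold=68.7786 ⇒ V=69.2849 exercise | (k=8,j=3): S=102.3945, K−S=47.7155, hold=47.2092 ⇒ V=47.7155 exercise | (k=8,j=4): S=129.7200, K−S=20.3900, hold=19.8837 ⇒ V=20.3900 exercise | (k=8,j=5): S=164.3377, K−S=0.0000, hold=2.1073 ⇒ V=2.1073 continue | (k=8,j=6): S=208.1936, K−S=0.0000, hold=0.0000 ⇒ V=0.0000 continue | (k=8,j=7): S=263.7532, K−S=0.0000, hold=0.0000 ⇒ V=0.0000 continue | (k=8,j=8): S=334.1396, K−S=0.0000, hold=0.0000 ⇒ V=0.0000 continue  boundary S*=129.7200
step 7: (k=7,j=0): S=56.6828, K−S=93.4272, hold=92.9209 ⇒ V=93.4272 exercise | (k=7,j=1): S=71.8094, K−S=78.3006, hold=77.7943 ⇒ V=78.3006 exercise | (k=7,j=2): S=90.9728, K−S=59.1372, hold=58.6309 ⇒ V=59.1372 exercise | (k=7,j=3): S=115.2502, K−S=34.8598, hold=34.3535 ⇒ V=34.8598 exercise | (k=7,j=4): S=146.0065, K−S=4.1035, hold=11.4887 ⇒ V=11.4887 continue | (k=7,j=5): S=184.9704, K−S=0.0000, hold=1.0821 ⇒ V=1.0821 continue | (k=7,j=6): S=234.3325, K−S=0.0000, hold=0.0000 ⇒ V=0.0000 continue | (k=7,j=7): S=296.8676, K−S=0.0000, hold=0.0000 ⇒ V=0.0000 continue  boundary S*=115.2502
step 6: (k=6,j=0): S=63.7993, K−S=86.3107, hold=85.8043 ⇒ V=86.3107 exercise | (k=6,j=1): S=80.8251, K−S=69.2849, hold=68.7786 ⇒ V=69.2849 exercise | (k=6,j=2): S=102.3945, K−S=47.7155, hold=47.2092 ⇒ V=47.7155 exercise | (k=6,j=3): S=129.7200, K−S=20.3900, hold=23.4515 ⇒ V=23.4515 continue | (k=6,j=4): S=164.3377, K−S=0.0000, hold=6.4225 ⇒ V=6.4225 continue | (k=6,j=5): S=208.1936, K−S=0.0000, hold=0.5557 ⇒ V=0.5557 continue | (k=6,j=6): S=263.7532, K−S=0.0000, hold=0.0000 ⇒ V=0.0000 continue  boundary S*=102.3945
step 5: (k=5,j=0): S=71.8094, K−S=78.3006, hold=77.7943 ⇒ V=78.3006 exercise | (k=5,j=1): S=90.9728, K−S=59.1372, hold=58.6309 ⇒ V=59.1372 exercise | (k=5,j=2): S=115.2502, K−S=34.8598, hold=35.8325 ⇒ V=35.8325 continue | (k=5,j=3): S=146.0065, K−S=4.1035, hold=15.1456 ⇒ V=15.1456 continue | (k=5,j=4): S=184.9704, K−S=0.0000, hold=3.5665 ⇒ V=3.5665 continue | (k=5,j=5): S=234.3325, K−S=0.0000, hold=0.2854 ⇒ V=0.2854 continue  boundary S*=90.9728
step 4: (k=4,j=0): S=80.8251, K−S=69.2849, hold=68.7786 ⇒ V=69.2849 exercise | (k=4,j=1): S=102.3945, K−S=47.7155, hold=47.6791 ⇒ V=47.7155 exercise | (k=4,j=2): S=129.7200, K−S=20.3900, hold=25.7177 ⇒ V=25.7177 continue | (k=4,j=3): S=164.3377, K−S=0.0000, hold=9.5006 ⇒ V=9.5006 continue | (k=4,j=4): S=208.1936, K−S=0.0000, hold=1.9694 ⇒ V=1.9694 continue  boundary S*=102.3945
step 3: (k=3,j=0): S=90.9728, K−S=59.1372, hold=58.6309 ⇒ V=59.1372 exercise | (k=3,j=1): S=115.2502, K−S=34.8598, hold=36.9273 ⇒ V=36.9273 continue | (k=3,j=2): S=146.0065, K−S=4.1035, hold=17.7964 ⇒ V=17.7964 continue | (k=3,j=3): S=184.9704, K−S=0.0000, hold=5.8302 ⇒ V=5.8302 continue  boundary S*=90.9728
step 2: (k=2,j=0): S=102.3945, K−S=47.7155, hold=48.2080 ⇒ V=48.2080 continue | (k=2,j=1): S=129.7200, K−S=20.3900, hold=27.5605 ⇒ V=27.5605 continue | (k=2,j=2): S=164.3377, K−S=0.0000, hold=11.9554 ⇒ V=11.9554 continue  boundary S*=-
step 1: (k=1,j=0): S=115.2502, K−S=34.8598, hold=38.0705 ⇒ V=38.0705 continue | (k=1,j=1): S=146.0065, K−S=4.1035, hold=19.9286 ⇒ V=19.9286 continue  boundary S*=-
step 0: (k=0,j=0): S=129.7200, K−S=20.3900, hold=29.1776 ⇒ V=29.1776 continue  boundary S*=-

price = 29.1776
boundary = - - - 90.9728 102.3945 90.9728 102.3945 115.2502 129.7200
tree:
29.1776
38.0705 19.9286
48.2080 27.5605 11.9554
59.1372 36.9273 17.7964 5.8302
69.2849 47.7155 25.7177 9.5006 1.9694
78.3006 59.1372 35.8325 15.1456 3.5665 0.2854
86.3107 69.2849 47.7155 23.4515 6.4225 0.5557 0.0000
93.4272 78.3006 59.1372 34.8598 11.4887 1.0821 0.0000 0.0000
99.7500 86.3107 69.2849 47.7155 20.3900 2.1073 0.0000 0.0000 0.0000
105.3674 93.4272 78.3006 59.1372 34.8598 4.1035 0.0000 0.0000 0.0000 0.0000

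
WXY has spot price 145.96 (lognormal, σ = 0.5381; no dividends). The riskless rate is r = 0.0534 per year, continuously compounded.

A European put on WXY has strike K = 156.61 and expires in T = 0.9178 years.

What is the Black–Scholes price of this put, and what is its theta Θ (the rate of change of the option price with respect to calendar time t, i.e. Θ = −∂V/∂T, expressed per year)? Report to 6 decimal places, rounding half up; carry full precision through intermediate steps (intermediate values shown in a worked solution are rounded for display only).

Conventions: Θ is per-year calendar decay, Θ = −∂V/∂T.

σ√T = 0.5381·√0.9178 = 0.515510
d₁ = (ln(S/K) + (r+σ²/2)T) / (σ√T) = (ln(145.96/156.61) + (0.0534+0.5381²/2)·0.9178) / 0.515510 = (-0.070426 + 0.181886) / 0.515510 = 0.216213
d₂ = d₁ − σ√T = 0.216213 − 0.515510 = -0.299297
e^{−rT} = 0.952171
N(−d₁) = 0.414411,  N(−d₂) = 0.617643
Put price V = K·e^{−rT}·N(−d₂) − S·N(−d₁) = 92.102687 − 60.487433 = 31.615254
φ(d₁) = (1/√(2π))·e^{−d₁²/2} = 0.389726
Θ = −S·φ(d₁)·σ/(2√T) + r·K·e^{−rT}·N(−d₂) = −15.975399 + 4.918283 = -11.057116

price = 31.615254
Θ = -11.057116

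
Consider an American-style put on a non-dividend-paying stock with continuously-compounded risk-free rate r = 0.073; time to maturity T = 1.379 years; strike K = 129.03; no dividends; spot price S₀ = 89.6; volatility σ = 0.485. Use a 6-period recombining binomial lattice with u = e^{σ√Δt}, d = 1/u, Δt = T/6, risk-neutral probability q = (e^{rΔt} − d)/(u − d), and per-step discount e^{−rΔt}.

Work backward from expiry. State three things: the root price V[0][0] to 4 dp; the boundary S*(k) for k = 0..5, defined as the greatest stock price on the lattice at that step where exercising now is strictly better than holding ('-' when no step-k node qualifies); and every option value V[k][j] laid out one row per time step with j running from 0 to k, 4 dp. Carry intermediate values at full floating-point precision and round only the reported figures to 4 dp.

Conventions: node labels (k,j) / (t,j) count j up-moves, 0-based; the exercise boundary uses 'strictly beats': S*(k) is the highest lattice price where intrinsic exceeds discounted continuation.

Δt=0.22983, u=1.26177, d=0.79254, q=0.47819, disc=e^(-rΔt)=0.98336
k=6 terminal: V=max(K-S,0) → 106.8260 93.6799 72.7506 39.4300 0.0000 0.0000 0.0000
k=5: j=0 S=28.0163 intr=101.0137 cont=98.8669 V=101.0137[EX]; j=1 S=44.6036 intr=84.4264 cont=82.2796 V=84.4264[EX]; j=2 S=71.0115 intr=58.0185 cont=55.8717 V=58.0185[EX]; j=3 S=113.0544 intr=15.9756 cont=20.2326 V=20.2326[hold]; j=4 S=179.9890 intr=0.0000 cont=0.0000 V=0.0000[hold]; j=5 S=286.5529 intr=0.0000 cont=0.0000 V=0.0000[hold]  S*(5)=71.0115
k=4: j=0 S=35.3501 intr=93.6799 cont=91.5331 V=93.6799[EX]; j=1 S=56.2794 intr=72.7506 cont=70.6038 V=72.7506[EX]; j=2 S=89.6000 intr=39.4300 cont=39.2850 V=39.4300[EX]; j=3 S=142.6483 intr=0.0000 cont=10.3819 V=10.3819[hold]; j=4 S=227.1043 intr=0.0000 cont=0.0000 V=0.0000[hold]  S*(4)=89.6000
k=3: j=0 S=44.6036 intr=84.4264 cont=82.2796 V=84.4264[EX]; j=1 S=71.0115 intr=58.0185 cont=55.8717 V=58.0185[EX]; j=2 S=113.0544 intr=15.9756 cont=25.1146 V=25.1146[hold]; j=3 S=179.9890 intr=0.0000 cont=5.3273 V=5.3273[hold]  S*(3)=71.0115
k=2: j=0 S=56.2794 intr=72.7506 cont=70.6038 V=72.7506[EX]; j=1 S=89.6000 intr=39.4300 cont=41.5807 V=41.5807[hold]; j=2 S=142.6483 intr=0.0000 cont=15.3921 V=15.3921[hold]  S*(2)=56.2794
k=1: j=0 S=71.0115 intr=58.0185 cont=56.8830 V=58.0185[EX]; j=1 S=113.0544 intr=15.9756 cont=28.5741 V=28.5741[hold]  S*(1)=71.0115
k=0: j=0 S=89.6000 intr=39.4300 cont=43.2074 V=43.2074[hold]  S*(0)=-

price = 43.2074
boundary = - 71.0115 56.2794 71.0115 89.6000 71.0115
tree:
43.2074
58.0185 28.5741
72.7506 41.5807 15.3921
84.4264 58.0185 25.1146 5.3273
93.6799 72.7506 39.4300 10.3819 0.0000
101.0137 84.4264 58.0185 20.2326 0.0000 0.0000
106.8260 93.6799 72.7506 39.4300 0.0000 0.0000 0.0000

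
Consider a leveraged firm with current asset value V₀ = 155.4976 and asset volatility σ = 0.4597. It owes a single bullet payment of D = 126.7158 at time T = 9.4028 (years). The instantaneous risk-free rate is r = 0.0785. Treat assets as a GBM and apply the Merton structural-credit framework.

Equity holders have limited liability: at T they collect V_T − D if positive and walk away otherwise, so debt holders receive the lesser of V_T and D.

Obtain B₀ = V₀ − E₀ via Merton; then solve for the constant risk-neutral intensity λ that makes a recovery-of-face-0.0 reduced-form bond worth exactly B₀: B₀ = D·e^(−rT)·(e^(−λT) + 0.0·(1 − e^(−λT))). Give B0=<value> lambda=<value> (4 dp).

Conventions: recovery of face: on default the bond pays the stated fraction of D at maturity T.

With assets at 155.4976 and a single debt payment of 126.7158 at 9.4028 years:
d₁ = [ln(V₀/D) + (r + σ²/2)T] / (σ√T)
   = [ln(155.4976/126.7158) + (0.0785 + 0.5·0.4597²)·9.4028] / (0.4597·√9.4028)
   = [0.204684 + 1.731639] / 1.409623 = 1.373645
d₂ = d₁ − σ√T = 1.373645 − 1.409623 = -0.035978
N(d₁) = 0.915224,  N(d₂) = 0.485650,  e^(−rT) = 0.478012
E₀ = V₀·N(d₁) − D·e^(−rT)·N(d₂)
   = 155.4976·0.915224 − 126.7158·0.478012·0.485650 = 112.898532
B₀ = V₀ − E₀ = 155.4976 − 112.898532 = 42.599068
e^(−λT) = (B₀·e^(rT)/D − 0)/(1 − 0) = (42.5991·2.091998/126.7158 − 0)/1 = 0.70328444
λ = −ln(0.70328444)/9.4028 = 0.037435

B0=42.5991 lambda=0.0374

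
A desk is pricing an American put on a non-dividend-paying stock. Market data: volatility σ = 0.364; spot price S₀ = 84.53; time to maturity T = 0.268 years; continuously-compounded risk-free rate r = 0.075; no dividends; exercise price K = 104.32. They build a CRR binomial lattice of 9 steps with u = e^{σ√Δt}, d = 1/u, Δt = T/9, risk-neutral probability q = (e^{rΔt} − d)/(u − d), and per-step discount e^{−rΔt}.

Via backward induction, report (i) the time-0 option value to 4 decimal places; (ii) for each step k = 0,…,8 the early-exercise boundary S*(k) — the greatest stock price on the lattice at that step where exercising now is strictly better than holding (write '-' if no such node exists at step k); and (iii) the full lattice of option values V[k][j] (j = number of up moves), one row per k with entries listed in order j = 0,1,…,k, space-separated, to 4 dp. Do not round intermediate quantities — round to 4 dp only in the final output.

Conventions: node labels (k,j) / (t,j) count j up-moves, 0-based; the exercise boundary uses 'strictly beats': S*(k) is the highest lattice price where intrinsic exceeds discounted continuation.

Δt=0.02978, u=1.06483, d=0.93912, q=0.50209, disc=e^(-rΔt)=0.99777
k=9 terminal: V=max(K-S,0) → 56.2916 49.8627 42.5732 34.3079 24.9362 14.3101 2.2617 0.0000 0.0000 0.0000
k=8: j=0 S=51.1419 intr=53.1781 cont=52.9453 V=53.1781[EX]; j=1 S=57.9877 intr=46.3323 cont=46.0996 V=46.3323[EX]; j=2 S=65.7497 intr=38.5703 cont=38.3375 V=38.5703[EX]; j=3 S=74.5508 intr=29.7692 cont=29.5365 V=29.7692[EX]; j=4 S=84.5300 intr=19.7900 cont=19.5573 V=19.7900[EX]; j=5 S=95.8450 intr=8.4750 cont=8.2423 V=8.4750[EX]; j=6 S=108.6745 intr=0.0000 cont=1.1236 V=1.1236[hold]; j=7 S=123.2214 intr=0.0000 cont=0.0000 V=0.0000[hold]; j=8 S=139.7155 intr=0.0000 cont=0.0000 V=0.0000[hold]  S*(8)=95.8450
k=7: j=0 S=54.4573 intr=49.8627 cont=49.6299 V=49.8627[EX]; j=1 S=61.7468 intr=42.5732 cont=42.3404 V=42.5732[EX]; j=2 S=70.0121 intr=34.3079 cont=34.0752 V=34.3079[EX]; j=3 S=79.3838 intr=24.9362 cont=24.7035 V=24.9362[EX]; j=4 S=90.0099 intr=14.3101 cont=14.0774 V=14.3101[EX]; j=5 S=102.0583 intr=2.2617 cont=4.7733 V=4.7733[hold]; j=6 S=115.7196 intr=0.0000 cont=0.5582 V=0.5582[hold]; j=7 S=131.2095 intr=0.0000 cont=0.0000 V=0.0000[hold]  S*(7)=90.0099
k=6: j=0 S=57.9877 intr=46.3323 cont=46.0996 V=46.3323[EX]; j=1 S=65.7497 intr=38.5703 cont=38.3375 V=38.5703[EX]; j=2 S=74.5508 intr=29.7692 cont=29.5365 V=29.7692[EX]; j=3 S=84.5300 intr=19.7900 cont=19.5573 V=19.7900[EX]; j=4 S=95.8450 intr=8.4750 cont=9.5006 V=9.5006[hold]; j=5 S=108.6745 intr=0.0000 cont=2.6510 V=2.6510[hold]; j=6 S=123.2214 intr=0.0000 cont=0.2773 V=0.2773[hold]  S*(6)=84.5300
k=5: j=0 S=61.7468 intr=42.5732 cont=42.3404 V=42.5732[EX]; j=1 S=70.0121 intr=34.3079 cont=34.0752 V=34.3079[EX]; j=2 S=79.3838 intr=24.9362 cont=24.7035 V=24.9362[EX]; j=3 S=90.0099 intr=14.3101 cont=14.5912 V=14.5912[hold]; j=4 S=102.0583 intr=2.2617 cont=6.0480 V=6.0480[hold]; j=5 S=115.7196 intr=0.0000 cont=1.4560 V=1.4560[hold]  S*(5)=79.3838
k=4: j=0 S=65.7497 intr=38.5703 cont=38.3375 V=38.5703[EX]; j=1 S=74.5508 intr=29.7692 cont=29.5365 V=29.7692[EX]; j=2 S=84.5300 intr=19.7900 cont=19.6981 V=19.7900[EX]; j=3 S=95.8450 intr=8.4750 cont=10.2788 V=10.2788[hold]; j=4 S=108.6745 intr=0.0000 cont=3.7340 V=3.7340[hold]  S*(4)=84.5300
k=3: j=0 S=70.0121 intr=34.3079 cont=34.0752 V=34.3079[EX]; j=1 S=79.3838 intr=24.9362 cont=24.7035 V=24.9362[EX]; j=2 S=90.0099 intr=14.3101 cont=14.9810 V=14.9810[hold]; j=3 S=102.0583 intr=2.2617 cont=6.9771 V=6.9771[hold]  S*(3)=79.3838
k=2: j=0 S=74.5508 intr=29.7692 cont=29.5365 V=29.7692[EX]; j=1 S=84.5300 intr=19.7900 cont=19.8934 V=19.8934[hold]; j=2 S=95.8450 intr=8.4750 cont=10.9379 V=10.9379[hold]  S*(2)=74.5508
k=1: j=0 S=79.3838 intr=24.9362 cont=24.7553 V=24.9362[EX]; j=1 S=90.0099 intr=14.3101 cont=15.3626 V=15.3626[hold]  S*(1)=79.3838
k=0: j=0 S=84.5300 intr=19.7900 cont=20.0845 V=20.0845[hold]  S*(0)=-

price = 20.0845
boundary = - 79.3838 74.5508 79.3838 84.5300 79.3838 84.5300 90.0099 95.8450
tree:
20.0845
24.9362 15.3626
29.7692 19.8934 10.9379
34.3079 24.9362 14.9810 6.9771
38.5703 29.7692 19.7900 10.2788 3.7340
42.5732 34.3079 24.9362 14.5912 6.0480 1.4560
46.3323 38.5703 29.7692 19.7900 9.5006 2.6510 0.2773
49.8627 42.5732 34.3079 24.9362 14.3101 4.7733 0.5582 0.0000
53.1781 46.3323 38.5703 29.7692 19.7900 8.4750 1.1236 0.0000 0.0000
56.2916 49.8627 42.5732 34.3079 24.9362 14.3101 2.2617 0.0000 0.0000 0.0000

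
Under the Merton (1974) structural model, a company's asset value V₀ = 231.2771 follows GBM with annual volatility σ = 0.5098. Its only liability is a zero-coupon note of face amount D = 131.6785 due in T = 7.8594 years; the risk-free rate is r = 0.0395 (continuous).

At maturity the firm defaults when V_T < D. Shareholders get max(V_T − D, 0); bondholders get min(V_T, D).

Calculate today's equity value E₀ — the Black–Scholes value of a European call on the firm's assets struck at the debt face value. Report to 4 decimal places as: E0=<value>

E0=165.6021

Work the structural quantities from V₀ = 231.2771 against face 131.6785:
d₁ = [ln(V₀/D) + (r + σ²/2)T] / (σ√T)
   = [ln(231.2771/131.6785) + (0.0395 + 0.5·0.5098²)·7.8594] / (0.5098·√7.8594)
   = [0.563253 + 1.331760] / 1.429205 = 1.325921
d₂ = d₁ − σ√T = 1.325921 − 1.429205 = -0.103284
N(d₁) = 0.907567,  N(d₂) = 0.458869,  e^(−rT) = 0.733120
E₀ = V₀·N(d₁) − D·e^(−rT)·N(d₂)
   = 231.2771·0.907567 − 131.6785·0.733120·0.458869 = 165.602076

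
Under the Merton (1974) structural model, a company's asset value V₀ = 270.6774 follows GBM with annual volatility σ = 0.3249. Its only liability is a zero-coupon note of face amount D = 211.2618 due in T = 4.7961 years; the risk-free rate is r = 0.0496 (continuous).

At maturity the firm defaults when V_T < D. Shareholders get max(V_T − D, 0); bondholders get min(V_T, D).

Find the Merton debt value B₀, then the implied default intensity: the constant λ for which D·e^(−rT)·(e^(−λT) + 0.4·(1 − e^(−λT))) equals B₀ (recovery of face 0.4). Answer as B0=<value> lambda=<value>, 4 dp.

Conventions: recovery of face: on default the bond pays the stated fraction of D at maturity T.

Equity is a call on the firm's assets struck at D = 211.2618:
d₁ = [ln(V₀/D) + (r + σ²/2)T] / (σ√T)
   = [ln(270.6774/211.2618) + (0.0496 + 0.5·0.3249²)·4.7961] / (0.3249·√4.7961)
   = [0.247830 + 0.491025] / 0.711531 = 1.038401
d₂ = d₁ − σ√T = 1.038401 − 0.711531 = 0.326870
N(d₁) = 0.850458,  N(d₂) = 0.628117,  e^(−rT) = 0.788292
E₀ = V₀·N(d₁) − D·e^(−rT)·N(d₂)
   = 270.6774·0.850458 − 211.2618·0.788292·0.628117 = 125.595760
B₀ = V₀ − E₀ = 270.6774 − 125.595760 = 145.081640
e^(−λT) = (B₀·e^(rT)/D − 0.4)/(1 − 0.4) = (145.0816·1.268565/211.2618 − 0.4)/0.6 = 0.78528758
λ = −ln(0.78528758)/4.7961 = 0.050396

B0=145.0816 lambda=0.0504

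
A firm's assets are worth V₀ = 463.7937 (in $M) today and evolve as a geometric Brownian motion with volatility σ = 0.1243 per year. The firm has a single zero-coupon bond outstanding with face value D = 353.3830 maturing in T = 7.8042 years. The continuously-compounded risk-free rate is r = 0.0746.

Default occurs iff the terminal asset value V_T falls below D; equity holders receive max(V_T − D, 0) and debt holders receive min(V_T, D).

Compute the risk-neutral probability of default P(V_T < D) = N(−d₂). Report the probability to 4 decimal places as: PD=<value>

PD=0.0111

Work the structural quantities from V₀ = 463.7937 against face 353.3830:
d₁ = [ln(V₀/D) + (r + σ²/2)T] / (σ√T)
   = [ln(463.7937/353.3830) + (0.0746 + 0.5·0.1243²)·7.8042] / (0.1243·√7.8042)
   = [0.271887 + 0.642483] / 0.347244 = 2.633217
d₂ = d₁ − σ√T = 2.633217 − 0.347244 = 2.285973
risk-neutral PD = N(−d₂) = N(-2.285973) = 0.011128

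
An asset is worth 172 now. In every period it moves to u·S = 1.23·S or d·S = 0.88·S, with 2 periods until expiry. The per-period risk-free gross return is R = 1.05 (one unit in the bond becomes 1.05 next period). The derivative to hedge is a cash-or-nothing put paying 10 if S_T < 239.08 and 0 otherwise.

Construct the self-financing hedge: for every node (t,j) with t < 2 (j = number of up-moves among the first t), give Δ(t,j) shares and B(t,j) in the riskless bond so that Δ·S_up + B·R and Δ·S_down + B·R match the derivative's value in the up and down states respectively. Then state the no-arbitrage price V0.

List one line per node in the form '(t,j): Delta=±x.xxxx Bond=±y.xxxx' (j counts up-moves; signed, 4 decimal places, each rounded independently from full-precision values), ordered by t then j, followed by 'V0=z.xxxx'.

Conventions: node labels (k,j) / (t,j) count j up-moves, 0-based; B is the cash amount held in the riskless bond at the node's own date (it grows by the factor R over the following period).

(0,0): Delta=-0.0768 Bond=20.1472
(1,0): Delta=0.0000 Bond=9.5238
(1,1): Delta=-0.1351 Bond=33.4694
V0=6.9304

Under the risk-neutral measure, an up-move has probability p* = (R−d)/(u−d) = 0.4857 and values discount at R = 1.05.
Expiry values: V(2,0)=10.0000, V(2,1)=10.0000, V(2,2)=0.0000
  t=1,j=0: stock 151.3600 → up 186.1728 (V=10.0000), down 133.1968 (V=10.0000). Price 9.5238; hedge Δ=0.0000, bond B=9.5238.
  t=1,j=1: stock 211.5600 → up 260.2188 (V=0.0000), down 186.1728 (V=10.0000). Price 4.8980; hedge Δ=-0.1351, bond B=33.4694.
  t=0,j=0: stock 172.0000 → up 211.5600 (V=4.8980), down 151.3600 (V=9.5238). Price 6.9304; hedge Δ=-0.0768, bond B=20.1472.
As a check, the time-0 holding Δ(0,0)·S0 + B(0,0) comes to 6.9304 — exactly V0.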